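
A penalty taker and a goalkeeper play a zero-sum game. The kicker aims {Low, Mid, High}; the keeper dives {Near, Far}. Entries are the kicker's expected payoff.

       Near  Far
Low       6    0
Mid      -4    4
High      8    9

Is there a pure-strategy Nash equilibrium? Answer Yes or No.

Yes

Row minima: Low → 0, Mid → -4, High → 8; maximin = 8.
Column maxima: Near → 8, Far → 9; minimax = 8.
maximin = minimax = 8, so a saddle point exists.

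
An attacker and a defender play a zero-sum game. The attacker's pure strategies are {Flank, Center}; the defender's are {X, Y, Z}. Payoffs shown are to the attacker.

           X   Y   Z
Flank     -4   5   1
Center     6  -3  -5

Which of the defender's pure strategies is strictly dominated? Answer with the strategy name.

Z holds the attacker's payoff strictly below Y in every row: 1 < 5, -5 < -3.
So Y is strictly dominated for the defender.

Y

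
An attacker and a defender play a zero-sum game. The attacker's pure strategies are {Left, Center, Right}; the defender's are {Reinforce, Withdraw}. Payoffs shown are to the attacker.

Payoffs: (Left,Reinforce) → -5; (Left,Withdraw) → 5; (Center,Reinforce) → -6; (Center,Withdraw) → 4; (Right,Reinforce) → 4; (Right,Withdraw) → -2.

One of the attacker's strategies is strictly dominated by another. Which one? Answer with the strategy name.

Center

Left gives a strictly higher payoff than Center against every column: -5 > -6, 5 > 4.
So Center is strictly dominated and the attacker never plays it.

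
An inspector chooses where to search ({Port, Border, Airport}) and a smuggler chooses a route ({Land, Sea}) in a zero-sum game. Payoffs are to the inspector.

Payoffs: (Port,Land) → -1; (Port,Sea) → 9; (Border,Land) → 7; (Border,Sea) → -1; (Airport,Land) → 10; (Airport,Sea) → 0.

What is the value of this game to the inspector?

9/2

Row minima: Port → -1, Border → -1, Airport → 0; maximin = 0.
Column maxima: Land → 10, Sea → 9; minimax = 9.
0 ≠ 9, so there is no saddle point; optimal play is mixed.
Border is strictly dominated by Airport, so the inspector never plays it.
On the remaining 2×2 (Port, Airport vs Land, Sea):
Let the inspector play Port with probability p. Expected payoff against Land: (-1)p + 10(1−p) = −11p + 10; against Sea: 9p + 0(1−p) = 9p.
Setting these equal: −11p + 10 = 9p ⇒ −20p = -10 ⇒ p = 1/2, and the value is (-11)·(1/2) + 10 = 9/2.
For the smuggler: with q = P(Land), equating Port's and Airport's payoffs gives −10q + 9 = 10q ⇒ q = 9/20.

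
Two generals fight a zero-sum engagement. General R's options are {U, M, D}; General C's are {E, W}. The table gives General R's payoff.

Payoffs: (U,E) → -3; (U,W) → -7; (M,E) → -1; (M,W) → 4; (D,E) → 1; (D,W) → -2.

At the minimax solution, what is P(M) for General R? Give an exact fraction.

3/8

Row minima: U → -7, M → -1, D → -2; maximin = -1.
Column maxima: E → 1, W → 4; minimax = 1.
-1 ≠ 1, so there is no saddle point; optimal play is mixed.
U is strictly dominated by M, so General R never plays it.
On the remaining 2×2 (M, D vs E, W):
Let General R play M with probability p. Expected payoff against E: (-1)p + 1(1−p) = −2p + 1; against W: 4p + (-2)(1−p) = 6p − 2.
Setting these equal: −2p + 1 = 6p − 2 ⇒ −8p = -3 ⇒ p = 3/8, and the value is (-2)·(3/8) + 1 = 1/4.
For General C: with q = P(E), equating M's and D's payoffs gives −5q + 4 = 3q − 2 ⇒ q = 3/4.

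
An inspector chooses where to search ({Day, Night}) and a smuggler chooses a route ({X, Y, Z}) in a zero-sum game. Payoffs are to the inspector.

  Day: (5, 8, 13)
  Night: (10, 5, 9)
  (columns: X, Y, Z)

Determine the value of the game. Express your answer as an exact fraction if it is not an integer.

Row minima: Day → 5, Night → 5; maximin = 5.
Column maxima: X → 10, Y → 8, Z → 13; minimax = 8.
5 ≠ 8, so there is no saddle point; optimal play is mixed.
Z is strictly dominated by Y (it gives the inspector strictly more in every row), so the smuggler never plays it.
On the remaining 2×2 (Day, Night vs X, Y):
Let the inspector play Day with probability p. Expected payoff against X: 5p + 10(1−p) = −5p + 10; against Y: 8p + 5(1−p) = 3p + 5.
Setting these equal: −5p + 10 = 3p + 5 ⇒ −8p = -5 ⇒ p = 5/8, and the value is (-5)·(5/8) + 10 = 55/8.
For the smuggler: with q = P(X), equating Day's and Night's payoffs gives −3q + 8 = 5q + 5 ⇒ q = 3/8.

55/8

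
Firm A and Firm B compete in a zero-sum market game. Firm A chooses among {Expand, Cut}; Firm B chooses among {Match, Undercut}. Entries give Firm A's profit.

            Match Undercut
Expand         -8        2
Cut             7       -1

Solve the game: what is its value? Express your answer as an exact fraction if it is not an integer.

Row minima: Expand → -8, Cut → -1; maximin = -1.
Column maxima: Match → 7, Undercut → 2; minimax = 2.
-1 ≠ 2, so there is no saddle point; optimal play is mixed.
Let Firm A play Expand with probability p. Expected payoff against Match: (-8)p + 7(1−p) = −15p + 7; against Undercut: 2p + (-1)(1−p) = 3p − 1.
Setting these equal: −15p + 7 = 3p − 1 ⇒ −18p = -8 ⇒ p = 4/9, and the value is (-15)·(4/9) + 7 = 1/3.
For Firm B: with q = P(Match), equating Expand's and Cut's payoffs gives −10q + 2 = 8q − 1 ⇒ q = 1/6.

1/3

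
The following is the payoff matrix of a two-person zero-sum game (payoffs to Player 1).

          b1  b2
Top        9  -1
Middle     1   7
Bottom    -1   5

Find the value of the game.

4

Row minima: Top → -1, Middle → 1, Bottom → -1; maximin = 1.
Column maxima: b1 → 9, b2 → 7; minimax = 7.
1 ≠ 7, so there is no saddle point; optimal play is mixed.
Bottom is strictly dominated by Middle, so Player 1 never plays it.
On the remaining 2×2 (Top, Middle vs b1, b2):
Let Player 1 play Top with probability p. Expected payoff against b1: 9p + 1(1−p) = 8p + 1; against b2: (-1)p + 7(1−p) = −8p + 7.
Setting these equal: 8p + 1 = −8p + 7 ⇒ 16p = 6 ⇒ p = 3/8, and the value is (8)·(3/8) + 1 = 4.
For Player 2: with q = P(b1), equating Top's and Middle's payoffs gives 10q − 1 = −6q + 7 ⇒ q = 1/2.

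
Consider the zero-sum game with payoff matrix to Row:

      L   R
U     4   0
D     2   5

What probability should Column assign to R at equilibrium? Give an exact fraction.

Row minima: U → 0, D → 2; maximin = 2.
Column maxima: L → 4, R → 5; minimax = 4.
2 ≠ 4, so there is no saddle point; optimal play is mixed.
Let Row play U with probability p. Expected payoff against L: 4p + 2(1−p) = 2p + 2; against R: 0p + 5(1−p) = −5p + 5.
Setting these equal: 2p + 2 = −5p + 5 ⇒ 7p = 3 ⇒ p = 3/7, and the value is (2)·(3/7) + 2 = 20/7.
For Column: with q = P(L), equating U's and D's payoffs gives 4q = −3q + 5 ⇒ q = 5/7.

2/7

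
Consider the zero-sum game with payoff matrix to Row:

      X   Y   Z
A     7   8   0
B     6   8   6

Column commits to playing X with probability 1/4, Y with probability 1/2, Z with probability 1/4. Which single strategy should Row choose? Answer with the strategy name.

B

Expected payoff of A: (1/4)·7 + (1/2)·8 + (1/4)·0 = 23/4.
Expected payoff of B: (1/4)·6 + (1/2)·8 + (1/4)·6 = 7.
The largest is 7, so Row's best response is B.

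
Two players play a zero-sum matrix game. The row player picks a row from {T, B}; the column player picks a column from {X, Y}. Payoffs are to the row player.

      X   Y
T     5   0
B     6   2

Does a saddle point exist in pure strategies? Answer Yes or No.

Yes

Row minima: T → 0, B → 2; maximin = 2.
Column maxima: X → 6, Y → 2; minimax = 2.
maximin = minimax = 2, so a saddle point exists.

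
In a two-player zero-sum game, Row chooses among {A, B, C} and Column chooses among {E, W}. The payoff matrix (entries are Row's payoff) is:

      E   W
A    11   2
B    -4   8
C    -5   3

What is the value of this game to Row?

32/7

Row minima: A → 2, B → -4, C → -5; maximin = 2.
Column maxima: E → 11, W → 8; minimax = 8.
2 ≠ 8, so there is no saddle point; optimal play is mixed.
C is strictly dominated by B, so Row never plays it.
On the remaining 2×2 (A, B vs E, W):
Let Row play A with probability p. Expected payoff against E: 11p + (-4)(1−p) = 15p − 4; against W: 2p + 8(1−p) = −6p + 8.
Setting these equal: 15p − 4 = −6p + 8 ⇒ 21p = 12 ⇒ p = 4/7, and the value is (15)·(4/7) − 4 = 32/7.
For Column: with q = P(E), equating A's and B's payoffs gives 9q + 2 = −12q + 8 ⇒ q = 2/7.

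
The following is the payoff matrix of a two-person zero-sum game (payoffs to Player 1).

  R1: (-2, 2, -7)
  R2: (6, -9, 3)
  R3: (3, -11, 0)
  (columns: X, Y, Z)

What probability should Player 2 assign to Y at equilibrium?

Row minima: R1 → -7, R2 → -9, R3 → -11; maximin = -7.
Column maxima: X → 6, Y → 2, Z → 3; minimax = 2.
-7 ≠ 2, so there is no saddle point; optimal play is mixed.
R3 is strictly dominated by R2, so Player 1 never plays it.
X is strictly dominated by Z (it gives Player 1 strictly more in every row), so Player 2 never plays it.
On the remaining 2×2 (R1, R2 vs Y, Z):
Let Player 1 play R1 with probability p. Expected payoff against Y: 2p + (-9)(1−p) = 11p − 9; against Z: (-7)p + 3(1−p) = −10p + 3.
Setting these equal: 11p − 9 = −10p + 3 ⇒ 21p = 12 ⇒ p = 4/7, and the value is (11)·(4/7) − 9 = -19/7.
For Player 2: with q = P(Y), equating R1's and R2's payoffs gives 9q − 7 = −12q + 3 ⇒ q = 10/21.

10/21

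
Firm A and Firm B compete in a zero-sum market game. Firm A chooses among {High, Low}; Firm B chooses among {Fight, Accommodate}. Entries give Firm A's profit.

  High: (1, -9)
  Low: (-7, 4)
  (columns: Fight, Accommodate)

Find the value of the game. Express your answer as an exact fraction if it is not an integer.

Row minima: High → -9, Low → -7; maximin = -7.
Column maxima: Fight → 1, Accommodate → 4; minimax = 1.
-7 ≠ 1, so there is no saddle point; optimal play is mixed.
Let Firm A play High with probability p. Expected payoff against Fight: 1p + (-7)(1−p) = 8p − 7; against Accommodate: (-9)p + 4(1−p) = −13p + 4.
Setting these equal: 8p − 7 = −13p + 4 ⇒ 21p = 11 ⇒ p = 11/21, and the value is (8)·(11/21) − 7 = -59/21.
For Firm B: with q = P(Fight), equating High's and Low's payoffs gives 10q − 9 = −11q + 4 ⇒ q = 13/21.

-59/21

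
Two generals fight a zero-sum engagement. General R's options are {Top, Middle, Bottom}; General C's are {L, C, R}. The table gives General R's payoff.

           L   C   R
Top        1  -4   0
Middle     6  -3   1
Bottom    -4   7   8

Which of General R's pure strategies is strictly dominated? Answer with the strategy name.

Top

Middle gives a strictly higher payoff than Top against every column: 6 > 1, -3 > -4, 1 > 0.
So Top is strictly dominated and General R never plays it.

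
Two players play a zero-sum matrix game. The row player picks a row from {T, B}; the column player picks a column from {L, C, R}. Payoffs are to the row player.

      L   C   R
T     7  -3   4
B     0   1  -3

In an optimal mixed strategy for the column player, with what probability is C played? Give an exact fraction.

7/11

Row minima: T → -3, B → -3; maximin = -3.
Column maxima: L → 7, C → 1, R → 4; minimax = 1.
-3 ≠ 1, so there is no saddle point; optimal play is mixed.
L is strictly dominated by R (it gives the row player strictly more in every row), so the column player never plays it.
On the remaining 2×2 (T, B vs C, R):
Let the row player play T with probability p. Expected payoff against C: (-3)p + 1(1−p) = −4p + 1; against R: 4p + (-3)(1−p) = 7p − 3.
Setting these equal: −4p + 1 = 7p − 3 ⇒ −11p = -4 ⇒ p = 4/11, and the value is (-4)·(4/11) + 1 = -5/11.
For the column player: with q = P(C), equating T's and B's payoffs gives −7q + 4 = 4q − 3 ⇒ q = 7/11.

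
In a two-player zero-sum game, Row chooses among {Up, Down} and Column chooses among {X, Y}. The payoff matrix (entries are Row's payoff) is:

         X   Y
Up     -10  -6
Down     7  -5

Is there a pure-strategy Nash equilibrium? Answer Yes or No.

Yes

Row minima: Up → -10, Down → -5; maximin = -5.
Column maxima: X → 7, Y → -5; minimax = -5.
maximin = minimax = -5, so a saddle point exists.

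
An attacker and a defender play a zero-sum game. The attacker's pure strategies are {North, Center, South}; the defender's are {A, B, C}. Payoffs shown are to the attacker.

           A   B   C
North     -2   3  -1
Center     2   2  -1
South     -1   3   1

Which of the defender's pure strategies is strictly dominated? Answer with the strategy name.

B

C holds the attacker's payoff strictly below B in every row: -1 < 3, -1 < 2, 1 < 3.
So B is strictly dominated for the defender.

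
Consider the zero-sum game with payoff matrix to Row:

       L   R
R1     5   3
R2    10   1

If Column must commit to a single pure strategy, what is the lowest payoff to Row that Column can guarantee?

Column maxima: L → 10, R → 3.
The smallest of these is 3.

3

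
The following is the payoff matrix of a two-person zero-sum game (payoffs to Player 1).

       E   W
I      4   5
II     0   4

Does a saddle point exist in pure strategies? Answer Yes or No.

Row minima: I → 4, II → 0; maximin = 4.
Column maxima: E → 4, W → 5; minimax = 4.
maximin = minimax = 4, so a saddle point exists.

Yes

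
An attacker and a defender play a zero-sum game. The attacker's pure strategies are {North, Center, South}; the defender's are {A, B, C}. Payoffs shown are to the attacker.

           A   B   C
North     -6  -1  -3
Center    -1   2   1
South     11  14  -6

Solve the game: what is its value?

Row minima: North → -6, Center → -1, South → -6; maximin = -1.
Column maxima: A → 11, B → 14, C → 1; minimax = 1.
-1 ≠ 1, so there is no saddle point; optimal play is mixed.
North is strictly dominated by Center, so the attacker never plays it.
B is strictly dominated by A (it gives the attacker strictly more in every row), so the defender never plays it.
On the remaining 2×2 (Center, South vs A, C):
Let the attacker play Center with probability p. Expected payoff against A: (-1)p + 11(1−p) = −12p + 11; against C: 1p + (-6)(1−p) = 7p − 6.
Setting these equal: −12p + 11 = 7p − 6 ⇒ −19p = -17 ⇒ p = 17/19, and the value is (-12)·(17/19) + 11 = 5/19.
For the defender: with q = P(A), equating Center's and South's payoffs gives −2q + 1 = 17q − 6 ⇒ q = 7/19.

5/19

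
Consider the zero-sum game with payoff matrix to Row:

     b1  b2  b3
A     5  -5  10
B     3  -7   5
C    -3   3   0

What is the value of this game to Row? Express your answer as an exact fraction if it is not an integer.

Row minima: A → -5, B → -7, C → -3; maximin = -3.
Column maxima: b1 → 5, b2 → 3, b3 → 10; minimax = 3.
-3 ≠ 3, so there is no saddle point; optimal play is mixed.
B is strictly dominated by A, so Row never plays it.
b3 is strictly dominated by b1 (it gives Row strictly more in every row), so Column never plays it.
On the remaining 2×2 (A, C vs b1, b2):
Let Row play A with probability p. Expected payoff against b1: 5p + (-3)(1−p) = 8p − 3; against b2: (-5)p + 3(1−p) = −8p + 3.
Setting these equal: 8p − 3 = −8p + 3 ⇒ 16p = 6 ⇒ p = 3/8, and the value is (8)·(3/8) − 3 = 0.
For Column: with q = P(b1), equating A's and C's payoffs gives 10q − 5 = −6q + 3 ⇒ q = 1/2.

0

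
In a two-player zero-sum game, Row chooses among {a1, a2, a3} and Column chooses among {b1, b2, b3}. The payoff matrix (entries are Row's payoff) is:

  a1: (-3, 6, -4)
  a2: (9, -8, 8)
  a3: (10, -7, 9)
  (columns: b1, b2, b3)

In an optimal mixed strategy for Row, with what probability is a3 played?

Row minima: a1 → -4, a2 → -8, a3 → -7; maximin = -4.
Column maxima: b1 → 10, b2 → 6, b3 → 9; minimax = 6.
-4 ≠ 6, so there is no saddle point; optimal play is mixed.
a2 is strictly dominated by a3, so Row never plays it.
b1 is strictly dominated by b3 (it gives Row strictly more in every row), so Column never plays it.
On the remaining 2×2 (a1, a3 vs b2, b3):
Let Row play a1 with probability p. Expected payoff against b2: 6p + (-7)(1−p) = 13p − 7; against b3: (-4)p + 9(1−p) = −13p + 9.
Setting these equal: 13p − 7 = −13p + 9 ⇒ 26p = 16 ⇒ p = 8/13, and the value is (13)·(8/13) − 7 = 1.
For Column: with q = P(b2), equating a1's and a3's payoffs gives 10q − 4 = −16q + 9 ⇒ q = 1/2.

5/13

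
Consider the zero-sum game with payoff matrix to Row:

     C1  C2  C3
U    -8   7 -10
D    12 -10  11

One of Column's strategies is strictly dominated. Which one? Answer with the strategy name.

C3 holds Row's payoff strictly below C1 in every row: -10 < -8, 11 < 12.
So C1 is strictly dominated for Column.

C1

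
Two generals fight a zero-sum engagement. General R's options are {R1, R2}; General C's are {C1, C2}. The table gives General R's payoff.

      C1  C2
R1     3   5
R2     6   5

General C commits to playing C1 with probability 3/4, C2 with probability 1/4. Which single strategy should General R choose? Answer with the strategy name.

Expected payoff of R1: (3/4)·3 + (1/4)·5 = 7/2.
Expected payoff of R2: (3/4)·6 + (1/4)·5 = 23/4.
The largest is 23/4, so General R's best response is R2.

R2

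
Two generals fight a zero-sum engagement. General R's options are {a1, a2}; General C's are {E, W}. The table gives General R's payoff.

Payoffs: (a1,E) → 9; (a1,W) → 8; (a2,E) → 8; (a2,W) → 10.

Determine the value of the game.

26/3

Row minima: a1 → 8, a2 → 8; maximin = 8.
Column maxima: E → 9, W → 10; minimax = 9.
8 ≠ 9, so there is no saddle point; optimal play is mixed.
Let General R play a1 with probability p. Expected payoff against E: 9p + 8(1−p) = p + 8; against W: 8p + 10(1−p) = −2p + 10.
Setting these equal: p + 8 = −2p + 10 ⇒ 3p = 2 ⇒ p = 2/3, and the value is (1)·(2/3) + 8 = 26/3.
For General C: with q = P(E), equating a1's and a2's payoffs gives q + 8 = −2q + 10 ⇒ q = 2/3.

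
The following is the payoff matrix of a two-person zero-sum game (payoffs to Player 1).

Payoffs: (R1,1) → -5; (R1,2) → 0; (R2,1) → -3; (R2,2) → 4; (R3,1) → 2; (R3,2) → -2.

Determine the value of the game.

Row minima: R1 → -5, R2 → -3, R3 → -2; maximin = -2.
Column maxima: 1 → 2, 2 → 4; minimax = 2.
-2 ≠ 2, so there is no saddle point; optimal play is mixed.
R1 is strictly dominated by R2, so Player 1 never plays it.
On the remaining 2×2 (R2, R3 vs 1, 2):
Let Player 1 play R2 with probability p. Expected payoff against 1: (-3)p + 2(1−p) = −5p + 2; against 2: 4p + (-2)(1−p) = 6p − 2.
Setting these equal: −5p + 2 = 6p − 2 ⇒ −11p = -4 ⇒ p = 4/11, and the value is (-5)·(4/11) + 2 = 2/11.
For Player 2: with q = P(1), equating R2's and R3's payoffs gives −7q + 4 = 4q − 2 ⇒ q = 6/11.

2/11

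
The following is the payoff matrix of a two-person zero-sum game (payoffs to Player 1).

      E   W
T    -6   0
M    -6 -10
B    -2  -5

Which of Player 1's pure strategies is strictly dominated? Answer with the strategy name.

B gives a strictly higher payoff than M against every column: -2 > -6, -5 > -10.
So M is strictly dominated and Player 1 never plays it.

M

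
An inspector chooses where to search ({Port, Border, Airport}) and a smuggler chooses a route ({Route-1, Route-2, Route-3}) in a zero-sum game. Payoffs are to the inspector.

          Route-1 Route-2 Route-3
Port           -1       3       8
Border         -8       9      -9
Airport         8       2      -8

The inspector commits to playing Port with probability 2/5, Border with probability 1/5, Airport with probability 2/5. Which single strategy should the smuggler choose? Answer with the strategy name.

Route-3

If the smuggler plays Route-1, the inspector's expected payoff is (2/5)·(-1) + (1/5)·(-8) + (2/5)·8 = 6/5.
If the smuggler plays Route-2, the inspector's expected payoff is (2/5)·3 + (1/5)·9 + (2/5)·2 = 19/5.
If the smuggler plays Route-3, the inspector's expected payoff is (2/5)·8 + (1/5)·(-9) + (2/5)·(-8) = -9/5.
The smuggler minimizes the inspector's payoff; the smallest is -9/5, so the best response is Route-3.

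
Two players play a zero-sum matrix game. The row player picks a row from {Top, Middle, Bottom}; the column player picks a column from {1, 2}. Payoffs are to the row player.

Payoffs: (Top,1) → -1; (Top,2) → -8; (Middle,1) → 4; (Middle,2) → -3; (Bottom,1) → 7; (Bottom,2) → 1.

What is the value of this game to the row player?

1

Row minima: Top → -8, Middle → -3, Bottom → 1; maximin = 1.
Column maxima: 1 → 7, 2 → 1; minimax = 1.
Since maximin = minimax = 1, there is a saddle point and the value is 1.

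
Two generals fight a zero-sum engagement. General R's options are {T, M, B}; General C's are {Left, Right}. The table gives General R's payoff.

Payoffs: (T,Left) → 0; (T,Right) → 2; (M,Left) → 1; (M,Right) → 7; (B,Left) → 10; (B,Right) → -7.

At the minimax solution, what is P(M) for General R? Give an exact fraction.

17/23

Row minima: T → 0, M → 1, B → -7; maximin = 1.
Column maxima: Left → 10, Right → 7; minimax = 7.
1 ≠ 7, so there is no saddle point; optimal play is mixed.
T is strictly dominated by M, so General R never plays it.
On the remaining 2×2 (M, B vs Left, Right):
Let General R play M with probability p. Expected payoff against Left: 1p + 10(1−p) = −9p + 10; against Right: 7p + (-7)(1−p) = 14p − 7.
Setting these equal: −9p + 10 = 14p − 7 ⇒ −23p = -17 ⇒ p = 17/23, and the value is (-9)·(17/23) + 10 = 77/23.
For General C: with q = P(Left), equating M's and B's payoffs gives −6q + 7 = 17q − 7 ⇒ q = 14/23.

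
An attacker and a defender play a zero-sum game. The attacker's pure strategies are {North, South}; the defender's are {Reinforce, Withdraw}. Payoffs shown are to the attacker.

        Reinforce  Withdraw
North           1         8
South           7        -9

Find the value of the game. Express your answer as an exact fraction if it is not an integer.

65/23

Row minima: North → 1, South → -9; maximin = 1.
Column maxima: Reinforce → 7, Withdraw → 8; minimax = 7.
1 ≠ 7, so there is no saddle point; optimal play is mixed.
Let the attacker play North with probability p. Expected payoff against Reinforce: 1p + 7(1−p) = −6p + 7; against Withdraw: 8p + (-9)(1−p) = 17p − 9.
Setting these equal: −6p + 7 = 17p − 9 ⇒ −23p = -16 ⇒ p = 16/23, and the value is (-6)·(16/23) + 7 = 65/23.
For the defender: with q = P(Reinforce), equating North's and South's payoffs gives −7q + 8 = 16q − 9 ⇒ q = 17/23.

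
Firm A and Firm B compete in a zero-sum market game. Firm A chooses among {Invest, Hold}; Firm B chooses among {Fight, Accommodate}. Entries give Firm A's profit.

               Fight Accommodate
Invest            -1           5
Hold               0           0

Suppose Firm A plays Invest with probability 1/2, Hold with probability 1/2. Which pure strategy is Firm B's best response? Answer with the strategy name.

If Firm B plays Fight, Firm A's expected payoff is (1/2)·(-1) + (1/2)·0 = -1/2.
If Firm B plays Accommodate, Firm A's expected payoff is (1/2)·5 + (1/2)·0 = 5/2.
Firm B minimizes Firm A's payoff; the smallest is -1/2, so the best response is Fight.

Fight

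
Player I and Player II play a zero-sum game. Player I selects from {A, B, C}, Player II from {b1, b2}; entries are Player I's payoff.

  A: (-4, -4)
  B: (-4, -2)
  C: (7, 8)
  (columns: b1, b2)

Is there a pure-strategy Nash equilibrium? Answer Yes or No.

Yes

Row minima: A → -4, B → -4, C → 7; maximin = 7.
Column maxima: b1 → 7, b2 → 8; minimax = 7.
maximin = minimax = 7, so a saddle point exists.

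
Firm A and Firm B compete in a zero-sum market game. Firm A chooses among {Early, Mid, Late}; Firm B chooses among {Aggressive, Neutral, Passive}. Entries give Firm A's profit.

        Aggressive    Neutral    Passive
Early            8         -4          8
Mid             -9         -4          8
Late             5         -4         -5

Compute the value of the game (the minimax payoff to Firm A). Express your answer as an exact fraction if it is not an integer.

Row minima: Early → -4, Mid → -9, Late → -5; maximin = -4.
Column maxima: Aggressive → 8, Neutral → -4, Passive → 8; minimax = -4.
Since maximin = minimax = -4, there is a saddle point and the value is -4.

-4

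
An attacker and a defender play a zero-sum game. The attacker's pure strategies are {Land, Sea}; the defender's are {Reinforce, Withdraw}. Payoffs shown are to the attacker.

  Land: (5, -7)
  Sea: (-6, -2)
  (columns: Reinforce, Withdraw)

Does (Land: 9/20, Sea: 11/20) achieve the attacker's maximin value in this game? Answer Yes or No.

Against Reinforce this mix gives (9/20)·5 + (11/20)·(-6) = -21/20.
Against Withdraw this mix gives (9/20)·(-7) + (11/20)·(-2) = -17/4.
The defender will play Withdraw, holding the attacker to -17/4. Shifting weight toward the row that does better against Withdraw would raise this floor (the equalizing mix achieves -13/4 against both Withdraw and Reinforce), so the proposed strategy is not optimal.

No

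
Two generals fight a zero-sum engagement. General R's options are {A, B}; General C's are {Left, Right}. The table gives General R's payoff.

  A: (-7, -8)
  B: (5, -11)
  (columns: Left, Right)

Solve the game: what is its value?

-8

Row minima: A → -8, B → -11; maximin = -8.
Column maxima: Left → 5, Right → -8; minimax = -8.
Since maximin = minimax = -8, there is a saddle point and the value is -8.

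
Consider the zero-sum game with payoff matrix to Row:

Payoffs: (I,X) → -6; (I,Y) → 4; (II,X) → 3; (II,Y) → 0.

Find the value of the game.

12/13

Row minima: I → -6, II → 0; maximin = 0.
Column maxima: X → 3, Y → 4; minimax = 3.
0 ≠ 3, so there is no saddle point; optimal play is mixed.
Let Row play I with probability p. Expected payoff against X: (-6)p + 3(1−p) = −9p + 3; against Y: 4p + 0(1−p) = 4p.
Setting these equal: −9p + 3 = 4p ⇒ −13p = -3 ⇒ p = 3/13, and the value is (-9)·(3/13) + 3 = 12/13.
For Column: with q = P(X), equating I's and II's payoffs gives −10q + 4 = 3q ⇒ q = 4/13.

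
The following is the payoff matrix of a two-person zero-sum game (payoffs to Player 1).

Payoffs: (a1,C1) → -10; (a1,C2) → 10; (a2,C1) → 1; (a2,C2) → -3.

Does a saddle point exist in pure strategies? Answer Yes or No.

No

Row minima: a1 → -10, a2 → -3; maximin = -3.
Column maxima: C1 → 1, C2 → 10; minimax = 1.
-3 ≠ 1, so no pure-strategy equilibrium exists.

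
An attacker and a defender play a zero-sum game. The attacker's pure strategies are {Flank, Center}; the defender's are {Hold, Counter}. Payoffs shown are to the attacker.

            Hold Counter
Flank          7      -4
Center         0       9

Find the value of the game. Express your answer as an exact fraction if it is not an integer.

63/20

Row minima: Flank → -4, Center → 0; maximin = 0.
Column maxima: Hold → 7, Counter → 9; minimax = 7.
0 ≠ 7, so there is no saddle point; optimal play is mixed.
Let the attacker play Flank with probability p. Expected payoff against Hold: 7p + 0(1−p) = 7p; against Counter: (-4)p + 9(1−p) = −13p + 9.
Setting these equal: 7p = −13p + 9 ⇒ 20p = 9 ⇒ p = 9/20, and the value is (7)·(9/20) = 63/20.
For the defender: with q = P(Hold), equating Flank's and Center's payoffs gives 11q − 4 = −9q + 9 ⇒ q = 13/20.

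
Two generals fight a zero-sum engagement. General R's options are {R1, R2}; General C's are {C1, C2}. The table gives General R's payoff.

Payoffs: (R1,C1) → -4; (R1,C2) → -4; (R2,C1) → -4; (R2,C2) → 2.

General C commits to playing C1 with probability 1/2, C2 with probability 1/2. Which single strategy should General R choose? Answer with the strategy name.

R2

Expected payoff of R1: (1/2)·(-4) + (1/2)·(-4) = -4.
Expected payoff of R2: (1/2)·(-4) + (1/2)·2 = -1.
The largest is -1, so General R's best response is R2.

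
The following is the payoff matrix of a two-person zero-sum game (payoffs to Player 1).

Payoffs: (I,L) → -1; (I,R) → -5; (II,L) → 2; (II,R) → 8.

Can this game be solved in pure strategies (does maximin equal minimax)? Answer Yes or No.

Yes

Row minima: I → -5, II → 2; maximin = 2.
Column maxima: L → 2, R → 8; minimax = 2.
maximin = minimax = 2, so a saddle point exists.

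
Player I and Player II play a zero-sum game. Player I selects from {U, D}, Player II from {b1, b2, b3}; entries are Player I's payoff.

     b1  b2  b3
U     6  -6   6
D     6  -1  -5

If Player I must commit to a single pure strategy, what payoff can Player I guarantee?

Row minima: U → -6, D → -5.
The best of these is -5.

-5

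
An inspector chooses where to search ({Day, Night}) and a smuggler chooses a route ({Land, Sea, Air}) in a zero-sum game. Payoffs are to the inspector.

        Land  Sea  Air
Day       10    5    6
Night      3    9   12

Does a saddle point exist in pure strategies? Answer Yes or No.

No

Row minima: Day → 5, Night → 3; maximin = 5.
Column maxima: Land → 10, Sea → 9, Air → 12; minimax = 9.
5 ≠ 9, so no pure-strategy equilibrium exists.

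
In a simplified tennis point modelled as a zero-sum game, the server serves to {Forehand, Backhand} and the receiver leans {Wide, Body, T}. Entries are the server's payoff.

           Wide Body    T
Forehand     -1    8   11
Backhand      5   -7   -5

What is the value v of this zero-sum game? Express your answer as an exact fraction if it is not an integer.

11/7

Row minima: Forehand → -1, Backhand → -7; maximin = -1.
Column maxima: Wide → 5, Body → 8, T → 11; minimax = 5.
-1 ≠ 5, so there is no saddle point; optimal play is mixed.
T is strictly dominated by Body (it gives the server strictly more in every row), so the receiver never plays it.
On the remaining 2×2 (Forehand, Backhand vs Wide, Body):
Let the server play Forehand with probability p. Expected payoff against Wide: (-1)p + 5(1−p) = −6p + 5; against Body: 8p + (-7)(1−p) = 15p − 7.
Setting these equal: −6p + 5 = 15p − 7 ⇒ −21p = -12 ⇒ p = 4/7, and the value is (-6)·(4/7) + 5 = 11/7.
For the receiver: with q = P(Wide), equating Forehand's and Backhand's payoffs gives −9q + 8 = 12q − 7 ⇒ q = 5/7.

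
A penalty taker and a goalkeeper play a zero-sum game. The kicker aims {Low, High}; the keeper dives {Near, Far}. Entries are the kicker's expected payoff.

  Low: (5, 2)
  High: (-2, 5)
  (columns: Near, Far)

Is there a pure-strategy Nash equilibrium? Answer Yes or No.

Row minima: Low → 2, High → -2; maximin = 2.
Column maxima: Near → 5, Far → 5; minimax = 5.
2 ≠ 5, so no pure-strategy equilibrium exists.

No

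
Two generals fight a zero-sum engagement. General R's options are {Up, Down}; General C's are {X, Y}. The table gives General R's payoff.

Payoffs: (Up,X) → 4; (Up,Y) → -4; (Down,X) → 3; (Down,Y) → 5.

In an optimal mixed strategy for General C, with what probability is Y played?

Row minima: Up → -4, Down → 3; maximin = 3.
Column maxima: X → 4, Y → 5; minimax = 4.
3 ≠ 4, so there is no saddle point; optimal play is mixed.
Let General R play Up with probability p. Expected payoff against X: 4p + 3(1−p) = p + 3; against Y: (-4)p + 5(1−p) = −9p + 5.
Setting these equal: p + 3 = −9p + 5 ⇒ 10p = 2 ⇒ p = 1/5, and the value is (1)·(1/5) + 3 = 16/5.
For General C: with q = P(X), equating Up's and Down's payoffs gives 8q − 4 = −2q + 5 ⇒ q = 9/10.

1/10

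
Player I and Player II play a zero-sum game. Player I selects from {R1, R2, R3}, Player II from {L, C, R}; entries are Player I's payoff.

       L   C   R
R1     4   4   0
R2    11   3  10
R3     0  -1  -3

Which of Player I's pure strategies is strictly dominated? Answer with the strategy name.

R3

R1 gives a strictly higher payoff than R3 against every column: 4 > 0, 4 > -1, 0 > -3.
So R3 is strictly dominated and Player I never plays it.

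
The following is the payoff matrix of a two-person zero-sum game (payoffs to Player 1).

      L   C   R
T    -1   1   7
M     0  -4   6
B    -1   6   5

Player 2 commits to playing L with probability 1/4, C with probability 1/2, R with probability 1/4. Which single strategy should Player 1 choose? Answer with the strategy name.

B

Expected payoff of T: (1/4)·(-1) + (1/2)·1 + (1/4)·7 = 2.
Expected payoff of M: (1/4)·0 + (1/2)·(-4) + (1/4)·6 = -1/2.
Expected payoff of B: (1/4)·(-1) + (1/2)·6 + (1/4)·5 = 4.
The largest is 4, so Player 1's best response is B.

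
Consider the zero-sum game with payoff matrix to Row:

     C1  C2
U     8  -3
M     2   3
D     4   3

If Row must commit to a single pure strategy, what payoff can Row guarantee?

3

Row minima: U → -3, M → 2, D → 3.
The best of these is 3.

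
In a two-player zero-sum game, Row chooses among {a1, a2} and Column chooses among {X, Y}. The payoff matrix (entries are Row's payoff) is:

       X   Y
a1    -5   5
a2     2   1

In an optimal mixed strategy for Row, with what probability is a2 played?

Row minima: a1 → -5, a2 → 1; maximin = 1.
Column maxima: X → 2, Y → 5; minimax = 2.
1 ≠ 2, so there is no saddle point; optimal play is mixed.
Let Row play a1 with probability p. Expected payoff against X: (-5)p + 2(1−p) = −7p + 2; against Y: 5p + 1(1−p) = 4p + 1.
Setting these equal: −7p + 2 = 4p + 1 ⇒ −11p = -1 ⇒ p = 1/11, and the value is (-7)·(1/11) + 2 = 15/11.
For Column: with q = P(X), equating a1's and a2's payoffs gives −10q + 5 = q + 1 ⇒ q = 4/11.

10/11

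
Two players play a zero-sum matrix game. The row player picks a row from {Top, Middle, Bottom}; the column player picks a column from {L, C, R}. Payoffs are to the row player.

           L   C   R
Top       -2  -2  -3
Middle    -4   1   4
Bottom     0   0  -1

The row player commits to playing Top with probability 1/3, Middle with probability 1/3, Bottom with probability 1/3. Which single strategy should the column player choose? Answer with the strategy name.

If the column player plays L, the row player's expected payoff is (1/3)·(-2) + (1/3)·(-4) + (1/3)·0 = -2.
If the column player plays C, the row player's expected payoff is (1/3)·(-2) + (1/3)·1 + (1/3)·0 = -1/3.
If the column player plays R, the row player's expected payoff is (1/3)·(-3) + (1/3)·4 + (1/3)·(-1) = 0.
The column player minimizes the row player's payoff; the smallest is -2, so the best response is L.

L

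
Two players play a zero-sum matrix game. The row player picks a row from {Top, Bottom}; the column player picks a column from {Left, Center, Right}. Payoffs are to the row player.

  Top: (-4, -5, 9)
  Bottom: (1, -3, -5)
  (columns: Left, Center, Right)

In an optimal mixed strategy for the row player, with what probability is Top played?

1/8

Row minima: Top → -5, Bottom → -5; maximin = -5.
Column maxima: Left → 1, Center → -3, Right → 9; minimax = -3.
-5 ≠ -3, so there is no saddle point; optimal play is mixed.
Left is strictly dominated by Center (it gives the row player strictly more in every row), so the column player never plays it.
On the remaining 2×2 (Top, Bottom vs Center, Right):
Let the row player play Top with probability p. Expected payoff against Center: (-5)p + (-3)(1−p) = −2p − 3; against Right: 9p + (-5)(1−p) = 14p − 5.
Setting these equal: −2p − 3 = 14p − 5 ⇒ −16p = -2 ⇒ p = 1/8, and the value is (-2)·(1/8) − 3 = -13/4.
For the column player: with q = P(Center), equating Top's and Bottom's payoffs gives −14q + 9 = 2q − 5 ⇒ q = 7/8.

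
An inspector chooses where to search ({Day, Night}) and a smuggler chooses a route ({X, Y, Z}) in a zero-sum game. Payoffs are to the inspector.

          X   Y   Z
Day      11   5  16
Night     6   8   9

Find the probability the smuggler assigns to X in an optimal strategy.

Row minima: Day → 5, Night → 6; maximin = 6.
Column maxima: X → 11, Y → 8, Z → 16; minimax = 8.
6 ≠ 8, so there is no saddle point; optimal play is mixed.
Z is strictly dominated by X (it gives the inspector strictly more in every row), so the smuggler never plays it.
On the remaining 2×2 (Day, Night vs X, Y):
Let the inspector play Day with probability p. Expected payoff against X: 11p + 6(1−p) = 5p + 6; against Y: 5p + 8(1−p) = −3p + 8.
Setting these equal: 5p + 6 = −3p + 8 ⇒ 8p = 2 ⇒ p = 1/4, and the value is (5)·(1/4) + 6 = 29/4.
For the smuggler: with q = P(X), equating Day's and Night's payoffs gives 6q + 5 = −2q + 8 ⇒ q = 3/8.

3/8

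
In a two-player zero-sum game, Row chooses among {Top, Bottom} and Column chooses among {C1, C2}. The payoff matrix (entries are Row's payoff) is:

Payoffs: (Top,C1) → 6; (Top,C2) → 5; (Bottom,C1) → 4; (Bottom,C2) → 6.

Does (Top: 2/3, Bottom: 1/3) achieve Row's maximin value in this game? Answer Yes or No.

Against C1 this mix gives (2/3)·6 + (1/3)·4 = 16/3.
Against C2 this mix gives (2/3)·5 + (1/3)·6 = 16/3.
All of Column's active replies (C1, C2) yield 16/3, and no column does worse for Row. The mix makes Column indifferent and guarantees 16/3, so it is optimal.

Yes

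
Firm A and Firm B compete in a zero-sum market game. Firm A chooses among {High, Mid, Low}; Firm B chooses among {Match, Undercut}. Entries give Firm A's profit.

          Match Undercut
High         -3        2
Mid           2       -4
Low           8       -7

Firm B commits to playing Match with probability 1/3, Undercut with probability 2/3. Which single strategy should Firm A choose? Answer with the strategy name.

Expected payoff of High: (1/3)·(-3) + (2/3)·2 = 1/3.
Expected payoff of Mid: (1/3)·2 + (2/3)·(-4) = -2.
Expected payoff of Low: (1/3)·8 + (2/3)·(-7) = -2.
The largest is 1/3, so Firm A's best response is High.

High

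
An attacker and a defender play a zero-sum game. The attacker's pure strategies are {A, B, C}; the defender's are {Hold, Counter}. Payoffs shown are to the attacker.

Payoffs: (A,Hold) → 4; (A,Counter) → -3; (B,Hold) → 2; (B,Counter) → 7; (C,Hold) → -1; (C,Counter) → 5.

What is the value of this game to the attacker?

Row minima: A → -3, B → 2, C → -1; maximin = 2.
Column maxima: Hold → 4, Counter → 7; minimax = 4.
2 ≠ 4, so there is no saddle point; optimal play is mixed.
C is strictly dominated by B, so the attacker never plays it.
On the remaining 2×2 (A, B vs Hold, Counter):
Let the attacker play A with probability p. Expected payoff against Hold: 4p + 2(1−p) = 2p + 2; against Counter: (-3)p + 7(1−p) = −10p + 7.
Setting these equal: 2p + 2 = −10p + 7 ⇒ 12p = 5 ⇒ p = 5/12, and the value is (2)·(5/12) + 2 = 17/6.
For the defender: with q = P(Hold), equating A's and B's payoffs gives 7q − 3 = −5q + 7 ⇒ q = 5/6.

17/6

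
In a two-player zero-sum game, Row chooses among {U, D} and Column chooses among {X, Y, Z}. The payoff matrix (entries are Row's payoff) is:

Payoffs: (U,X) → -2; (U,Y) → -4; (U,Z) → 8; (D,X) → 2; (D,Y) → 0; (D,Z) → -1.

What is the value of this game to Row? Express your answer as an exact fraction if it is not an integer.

-4/13

Row minima: U → -4, D → -1; maximin = -1.
Column maxima: X → 2, Y → 0, Z → 8; minimax = 0.
-1 ≠ 0, so there is no saddle point; optimal play is mixed.
X is strictly dominated by Y (it gives Row strictly more in every row), so Column never plays it.
On the remaining 2×2 (U, D vs Y, Z):
Let Row play U with probability p. Expected payoff against Y: (-4)p + 0(1−p) = −4p; against Z: 8p + (-1)(1−p) = 9p − 1.
Setting these equal: −4p = 9p − 1 ⇒ −13p = -1 ⇒ p = 1/13, and the value is (-4)·(1/13) = -4/13.
For Column: with q = P(Y), equating U's and D's payoffs gives −12q + 8 = q − 1 ⇒ q = 9/13.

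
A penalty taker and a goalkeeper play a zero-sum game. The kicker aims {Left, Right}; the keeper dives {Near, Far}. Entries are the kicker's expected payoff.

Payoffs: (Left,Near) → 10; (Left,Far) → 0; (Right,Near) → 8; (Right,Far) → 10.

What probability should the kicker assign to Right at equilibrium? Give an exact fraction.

5/6

Row minima: Left → 0, Right → 8; maximin = 8.
Column maxima: Near → 10, Far → 10; minimax = 10.
8 ≠ 10, so there is no saddle point; optimal play is mixed.
Let the kicker play Left with probability p. Expected payoff against Near: 10p + 8(1−p) = 2p + 8; against Far: 0p + 10(1−p) = −10p + 10.
Setting these equal: 2p + 8 = −10p + 10 ⇒ 12p = 2 ⇒ p = 1/6, and the value is (2)·(1/6) + 8 = 25/3.
For the keeper: with q = P(Near), equating Left's and Right's payoffs gives 10q = −2q + 10 ⇒ q = 5/6.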